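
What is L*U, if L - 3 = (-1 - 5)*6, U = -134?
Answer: 4422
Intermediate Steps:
L = -33 (L = 3 + (-1 - 5)*6 = 3 - 6*6 = 3 - 36 = -33)
L*U = -33*(-134) = 4422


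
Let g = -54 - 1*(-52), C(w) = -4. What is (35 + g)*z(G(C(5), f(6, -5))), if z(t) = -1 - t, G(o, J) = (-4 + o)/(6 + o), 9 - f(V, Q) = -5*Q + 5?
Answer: 99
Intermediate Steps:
f(V, Q) = 4 + 5*Q (f(V, Q) = 9 - (-5*Q + 5) = 9 - (5 - 5*Q) = 9 + (-5 + 5*Q) = 4 + 5*Q)
G(o, J) = (-4 + o)/(6 + o)
g = -2 (g = -54 + 52 = -2)
(35 + g)*z(G(C(5), f(6, -5))) = (35 - 2)*(-1 - (-4 - 4)/(6 - 4)) = 33*(-1 - (-8)/2) = 33*(-1 - 1*(-4)) = 33*(-1 + 4) = 33*3 = 99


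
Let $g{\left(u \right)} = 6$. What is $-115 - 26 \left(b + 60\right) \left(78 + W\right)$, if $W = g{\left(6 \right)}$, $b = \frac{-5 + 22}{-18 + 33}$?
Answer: $- \frac{668151}{5} \approx -1.3363 \cdot 10^{5}$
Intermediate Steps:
$b = \frac{17}{15} \approx 1.1333$
$W = 6$
$-115 - 26 \left(b + 60\right) \left(78 + W\right) = -115 - 26 \left(\frac{17}{15} + 60\right) \left(78 + 6\right) = -115 - 26 \cdot \frac{917}{15} \cdot 84 = -115 - \frac{667576}{5} = - \frac{668151}{5}$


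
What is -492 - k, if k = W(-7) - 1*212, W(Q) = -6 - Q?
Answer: -281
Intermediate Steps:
k = -211 (k = (-6 - 1*(-7)) - 1*212 = (-6 + 7) - 212 = 1 - 212 = -211)
-492 - k = -492 - 1*(-211) = -492 + 211 = -281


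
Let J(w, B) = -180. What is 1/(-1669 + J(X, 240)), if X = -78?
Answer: -1/1849 ≈ -0.00054083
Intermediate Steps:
1/(-1669 + J(X, 240)) = 1/(-1669 - 180) = 1/(-1849) = -1/1849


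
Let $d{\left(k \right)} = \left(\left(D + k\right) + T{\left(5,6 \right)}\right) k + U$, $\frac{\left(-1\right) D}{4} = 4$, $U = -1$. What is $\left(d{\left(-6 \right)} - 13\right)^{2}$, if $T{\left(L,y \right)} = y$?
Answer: $6724$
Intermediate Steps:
$D = -16$ ($D = \left(-4\right) 4 = -16$)
$d{\left(k \right)} = -1 + k \left(-10 + k\right)$ ($d{\left(k \right)} = \left(\left(-16 + k\right) + 6\right) k - 1 = \left(-10 + k\right) k - 1 = k \left(-10 + k\right) - 1 = -1 + k \left(-10 + k\right)$)
$\left(d{\left(-6 \right)} - 13\right)^{2} = \left(\left(-1 + \left(-6\right)^{2} - -60\right) - 13\right)^{2} = \left(\left(-1 + 36 + 60\right) - 13\right)^{2} = \left(95 - 13\right)^{2} = 82^{2} = 6724$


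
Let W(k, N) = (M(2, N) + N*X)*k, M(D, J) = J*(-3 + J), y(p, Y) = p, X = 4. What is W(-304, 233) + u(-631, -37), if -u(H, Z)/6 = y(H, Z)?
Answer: -16570902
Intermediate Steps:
u(H, Z) = -6*H
W(k, N) = k*(4*N + N*(-3 + N)) (W(k, N) = (N*(-3 + N) + N*4)*k = (N*(-3 + N) + 4*N)*k = (4*N + N*(-3 + N))*k = k*(4*N + N*(-3 + N)))
W(-304, 233) + u(-631, -37) = 233*(-304)*(1 + 233) - 6*(-631) = 233*(-304)*234 + 3786 = -16574688 + 3786 = -16570902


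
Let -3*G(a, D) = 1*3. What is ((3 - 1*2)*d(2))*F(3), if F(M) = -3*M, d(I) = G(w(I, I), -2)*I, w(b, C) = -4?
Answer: 18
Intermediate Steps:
G(a, D) = -1 (G(a, D) = -3/3 = -⅓*3 = -1)
d(I) = -I
((3 - 1*2)*d(2))*F(3) = ((3 - 1*2)*(-1*2))*(-3*3) = ((3 - 2)*(-2))*(-9) = (1*(-2))*(-9) = -2*(-9) = 18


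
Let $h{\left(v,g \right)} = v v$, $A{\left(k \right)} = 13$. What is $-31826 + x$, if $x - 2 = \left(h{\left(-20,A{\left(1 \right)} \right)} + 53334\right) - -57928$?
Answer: $79838$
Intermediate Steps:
$h{\left(v,g \right)} = v^{2}$
$x = 111664$ ($x = 2 + \left(\left(\left(-20\right)^{2} + 53334\right) - -57928\right) = 2 + \left(\left(400 + 53334\right) + 57928\right) = 2 + \left(53734 + 57928\right) = 2 + 111662 = 111664$)
$-31826 + x = -31826 + 111664 = 79838$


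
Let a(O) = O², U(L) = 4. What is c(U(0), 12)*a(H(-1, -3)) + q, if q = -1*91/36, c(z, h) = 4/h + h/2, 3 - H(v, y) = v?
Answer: 3557/36 ≈ 98.806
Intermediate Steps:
H(v, y) = 3 - v
c(z, h) = h/2 + 4/h (c(z, h) = 4/h + h*(½) = 4/h + h/2 = h/2 + 4/h)
q = -91/36 (q = -91*1/36 = -91/36 ≈ -2.5278)
c(U(0), 12)*a(H(-1, -3)) + q = ((½)*12 + 4/12)*(3 - 1*(-1))² - 91/36 = (6 + 4*(1/12))*(3 + 1)² - 91/36 = (6 + ⅓)*4² - 91/36 = (19/3)*16 - 91/36 = 304/3 - 91/36 = 3557/36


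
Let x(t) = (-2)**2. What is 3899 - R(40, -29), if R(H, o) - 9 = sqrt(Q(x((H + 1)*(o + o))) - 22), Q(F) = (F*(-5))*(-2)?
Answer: 3890 - 3*sqrt(2) ≈ 3885.8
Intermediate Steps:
x(t) = 4
Q(F) = 10*F (Q(F) = -5*F*(-2) = 10*F)
R(H, o) = 9 + 3*sqrt(2) (R(H, o) = 9 + sqrt(10*4 - 22) = 9 + sqrt(40 - 22) = 9 + sqrt(18) = 9 + 3*sqrt(2))
3899 - R(40, -29) = 3899 - (9 + 3*sqrt(2)) = 3899 + (-9 - 3*sqrt(2)) = 3890 - 3*sqrt(2)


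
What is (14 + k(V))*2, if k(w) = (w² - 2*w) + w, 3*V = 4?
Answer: 260/9 ≈ 28.889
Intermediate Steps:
V = 4/3 (V = (⅓)*4 = 4/3 ≈ 1.3333)
k(w) = w² - w
(14 + k(V))*2 = (14 + 4*(-1 + 4/3)/3)*2 = (14 + (4/3)*(⅓))*2 = (14 + 4/9)*2 = (130/9)*2 = 260/9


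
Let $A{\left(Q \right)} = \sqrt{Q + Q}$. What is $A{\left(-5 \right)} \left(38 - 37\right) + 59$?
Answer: $59 + i \sqrt{10} \approx 59.0 + 3.1623 i$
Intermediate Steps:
$A{\left(Q \right)} = \sqrt{2} \sqrt{Q}$ ($A{\left(Q \right)} = \sqrt{2 Q} = \sqrt{2} \sqrt{Q}$)
$A{\left(-5 \right)} \left(38 - 37\right) + 59 = \sqrt{2} \sqrt{-5} \left(38 - 37\right) + 59 = \sqrt{2} i \sqrt{5} \left(38 - 37\right) + 59 = i \sqrt{10} \cdot 1 + 59 = i \sqrt{10} + 59 = 59 + i \sqrt{10}$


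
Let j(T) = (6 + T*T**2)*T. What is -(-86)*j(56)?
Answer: 845795552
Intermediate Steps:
j(T) = T*(6 + T**3) (j(T) = (6 + T**3)*T = T*(6 + T**3))
-(-86)*j(56) = -(-86)*56*(6 + 56**3) = -(-86)*56*(6 + 175616) = -(-86)*56*175622 = -(-86)*9834832 = -2*(-422897776) = 845795552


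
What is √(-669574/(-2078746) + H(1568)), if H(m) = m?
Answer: √1694252462114823/1039373 ≈ 39.602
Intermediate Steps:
√(-669574/(-2078746) + H(1568)) = √(-669574/(-2078746) + 1568) = √(-669574*(-1/2078746) + 1568) = √(334787/1039373 + 1568) = √(1630071651/1039373) = √1694252462114823/1039373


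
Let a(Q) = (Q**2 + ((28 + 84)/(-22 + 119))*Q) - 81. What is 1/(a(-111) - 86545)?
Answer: -97/7220017 ≈ -1.3435e-5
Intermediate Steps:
a(Q) = -81 + Q**2 + 112*Q/97 (a(Q) = (Q**2 + (112/97)*Q) - 81 = (Q**2 + (112*(1/97))*Q) - 81 = (Q**2 + 112*Q/97) - 81 = -81 + Q**2 + 112*Q/97)
1/(a(-111) - 86545) = 1/((-81 + (-111)**2 + (112/97)*(-111)) - 86545) = 1/((-81 + 12321 - 12432/97) - 86545) = 1/(1174848/97 - 86545) = 1/(-7220017/97) = -97/7220017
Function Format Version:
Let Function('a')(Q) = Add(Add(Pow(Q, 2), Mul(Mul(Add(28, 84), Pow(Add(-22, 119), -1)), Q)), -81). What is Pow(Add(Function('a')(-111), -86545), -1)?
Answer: Rational(-97, 7220017) ≈ -1.3435e-5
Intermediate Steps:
Function('a')(Q) = Add(-81, Pow(Q, 2), Mul(Rational(112, 97), Q)) (Function('a')(Q) = Add(Add(Pow(Q, 2), Mul(Mul(112, Pow(97, -1)), Q)), -81) = Add(Add(Pow(Q, 2), Mul(Mul(112, Rational(1, 97)), Q)), -81) = Add(Add(Pow(Q, 2), Mul(Rational(112, 97), Q)), -81) = Add(-81, Pow(Q, 2), Mul(Rational(112, 97), Q)))
Pow(Add(Function('a')(-111), -86545), -1) = Pow(Add(Add(-81, Pow(-111, 2), Mul(Rational(112, 97), -111)), -86545), -1) = Pow(Add(Add(-81, 12321, Rational(-12432, 97)), -86545), -1) = Pow(Add(Rational(1174848, 97), -86545), -1) = Pow(Rational(-7220017, 97), -1) = Rational(-97, 7220017)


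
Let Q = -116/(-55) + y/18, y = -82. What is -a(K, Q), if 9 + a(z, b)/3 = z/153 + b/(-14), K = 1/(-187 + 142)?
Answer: 1336783/50490 ≈ 26.476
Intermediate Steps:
K = -1/45 (K = 1/(-45) = -1/45 ≈ -0.022222)
Q = -1211/495 (Q = -116/(-55) - 82/18 = -116*(-1/55) - 82*1/18 = 116/55 - 41/9 = -1211/495 ≈ -2.4465)
a(z, b) = -27 - 3*b/14 + z/51 (a(z, b) = -27 + 3*(z/153 + b/(-14)) = -27 + 3*(z*(1/153) + b*(-1/14)) = -27 + 3*(z/153 - b/14) = -27 + 3*(-b/14 + z/153) = -27 + (-3*b/14 + z/51) = -27 - 3*b/14 + z/51)
-a(K, Q) = -(-27 - 3/14*(-1211/495) + (1/51)*(-1/45)) = -(-27 + 173/330 - 1/2295) = -1*(-1336783/50490) = 1336783/50490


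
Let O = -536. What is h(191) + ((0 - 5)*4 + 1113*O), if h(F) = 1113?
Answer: -595475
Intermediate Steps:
h(191) + ((0 - 5)*4 + 1113*O) = 1113 + ((0 - 5)*4 + 1113*(-536)) = 1113 + (-5*4 - 596568) = 1113 + (-20 - 596568) = 1113 - 596588 = -595475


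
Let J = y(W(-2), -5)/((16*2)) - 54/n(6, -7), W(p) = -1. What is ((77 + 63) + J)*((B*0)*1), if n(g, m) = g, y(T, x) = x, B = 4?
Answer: 0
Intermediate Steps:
J = -293/32 (J = -5/(16*2) - 54/6 = -5/32 - 54*1/6 = -5*1/32 - 9 = -5/32 - 9 = -293/32 ≈ -9.1563)
((77 + 63) + J)*((B*0)*1) = ((77 + 63) - 293/32)*((4*0)*1) = (140 - 293/32)*(0*1) = (4187/32)*0 = 0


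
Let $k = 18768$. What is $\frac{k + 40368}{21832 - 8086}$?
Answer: $\frac{9856}{2291} \approx 4.302$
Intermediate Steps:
$\frac{k + 40368}{21832 - 8086} = \frac{18768 + 40368}{21832 - 8086} = \frac{59136}{13746} = 59136 \cdot \frac{1}{13746} = \frac{9856}{2291}$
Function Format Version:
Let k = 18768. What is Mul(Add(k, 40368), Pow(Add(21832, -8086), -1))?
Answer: Rational(9856, 2291) ≈ 4.3020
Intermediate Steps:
Mul(Add(k, 40368), Pow(Add(21832, -8086), -1)) = Mul(Add(18768, 40368), Pow(Add(21832, -8086), -1)) = Mul(59136, Pow(13746, -1)) = Mul(59136, Rational(1, 13746)) = Rational(9856, 2291)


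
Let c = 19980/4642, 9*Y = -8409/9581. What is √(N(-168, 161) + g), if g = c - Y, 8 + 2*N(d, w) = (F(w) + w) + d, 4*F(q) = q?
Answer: √10020272497168362/24259092 ≈ 4.1263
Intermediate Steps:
F(q) = q/4
Y = -2803/28743 (Y = (-8409/9581)/9 = (-8409*1/9581)/9 = (⅑)*(-8409/9581) = -2803/28743 ≈ -0.097519)
N(d, w) = -4 + d/2 + 5*w/8 (N(d, w) = -4 + ((w/4 + w) + d)/2 = -4 + (5*w/4 + d)/2 = -4 + (d + 5*w/4)/2 = -4 + (d/2 + 5*w/8) = -4 + d/2 + 5*w/8)
c = 9990/2321 (c = 19980*(1/4642) = 9990/2321 ≈ 4.3042)
g = 26695303/6064773 (g = 9990/2321 - 1*(-2803/28743) = 9990/2321 + 2803/28743 = 26695303/6064773 ≈ 4.4017)
√(N(-168, 161) + g) = √((-4 + (½)*(-168) + (5/8)*161) + 26695303/6064773) = √((-4 - 84 + 805/8) + 26695303/6064773) = √(101/8 + 26695303/6064773) = √(826104497/48518184) = √10020272497168362/24259092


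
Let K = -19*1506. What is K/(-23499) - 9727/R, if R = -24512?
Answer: 309987047/192002496 ≈ 1.6145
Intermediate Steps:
K = -28614
K/(-23499) - 9727/R = -28614/(-23499) - 9727/(-24512) = -28614*(-1/23499) - 9727*(-1/24512) = 9538/7833 + 9727/24512 = 309987047/192002496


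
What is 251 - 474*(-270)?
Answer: 128231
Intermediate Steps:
251 - 474*(-270) = 251 + 127980 = 128231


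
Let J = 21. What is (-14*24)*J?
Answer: -7056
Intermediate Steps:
(-14*24)*J = -14*24*21 = -336*21 = -7056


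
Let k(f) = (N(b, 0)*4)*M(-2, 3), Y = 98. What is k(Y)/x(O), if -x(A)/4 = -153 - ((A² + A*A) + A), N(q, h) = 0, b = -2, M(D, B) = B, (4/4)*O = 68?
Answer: 0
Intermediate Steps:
O = 68
k(f) = 0 (k(f) = (0*4)*3 = 0*3 = 0)
x(A) = 612 + 4*A + 8*A² (x(A) = -4*(-153 - ((A² + A*A) + A)) = -4*(-153 - ((A² + A²) + A)) = -4*(-153 - (2*A² + A)) = -4*(-153 - (A + 2*A²)) = -4*(-153 + (-A - 2*A²)) = -4*(-153 - A - 2*A²) = 612 + 4*A + 8*A²)
k(Y)/x(O) = 0/(612 + 4*68 + 8*68²) = 0/(612 + 272 + 8*4624) = 0/(612 + 272 + 36992) = 0/37876 = 0*(1/37876) = 0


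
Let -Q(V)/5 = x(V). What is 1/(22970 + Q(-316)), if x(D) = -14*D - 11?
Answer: 1/905 ≈ 0.0011050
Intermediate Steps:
x(D) = -11 - 14*D
Q(V) = 55 + 70*V (Q(V) = -5*(-11 - 14*V) = 55 + 70*V)
1/(22970 + Q(-316)) = 1/(22970 + (55 + 70*(-316))) = 1/(22970 + (55 - 22120)) = 1/(22970 - 22065) = 1/905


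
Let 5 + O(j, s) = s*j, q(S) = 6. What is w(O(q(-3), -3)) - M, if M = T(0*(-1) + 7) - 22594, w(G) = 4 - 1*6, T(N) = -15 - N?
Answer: 22614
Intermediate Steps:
O(j, s) = -5 + j*s (O(j, s) = -5 + s*j = -5 + j*s)
w(G) = -2 (w(G) = 4 - 6 = -2)
M = -22616 (M = (-15 - (0*(-1) + 7)) - 22594 = (-15 - (0 + 7)) - 22594 = (-15 - 1*7) - 22594 = (-15 - 7) - 22594 = -22 - 22594 = -22616)
w(O(q(-3), -3)) - M = -2 - 1*(-22616) = -2 + 22616 = 22614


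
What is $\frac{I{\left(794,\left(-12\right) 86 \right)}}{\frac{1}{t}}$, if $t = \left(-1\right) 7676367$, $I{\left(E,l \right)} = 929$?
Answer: $-7131344943$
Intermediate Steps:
$t = -7676367$
$\frac{I{\left(794,\left(-12\right) 86 \right)}}{\frac{1}{t}} = \frac{929}{\frac{1}{-7676367}} = \frac{929}{- \frac{1}{7676367}} = 929 \left(-7676367\right) = -7131344943$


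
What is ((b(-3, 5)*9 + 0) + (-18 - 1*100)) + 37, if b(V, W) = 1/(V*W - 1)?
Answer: -1305/16 ≈ -81.563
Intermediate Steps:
b(V, W) = 1/(-1 + V*W)
((b(-3, 5)*9 + 0) + (-18 - 1*100)) + 37 = ((9/(-1 - 3*5) + 0) + (-18 - 1*100)) + 37 = ((9/(-1 - 15) + 0) + (-18 - 100)) + 37 = ((9/(-16) + 0) - 118) + 37 = ((-1/16*9 + 0) - 118) + 37 = ((-9/16 + 0) - 118) + 37 = (-9/16 - 118) + 37 = -1897/16 + 37 = -1305/16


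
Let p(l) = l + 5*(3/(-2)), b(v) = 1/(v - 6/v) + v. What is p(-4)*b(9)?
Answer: -2622/25 ≈ -104.88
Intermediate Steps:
b(v) = v + 1/(v - 6/v)
p(l) = -15/2 + l (p(l) = l + 5*(3*(-½)) = l + 5*(-3/2) = l - 15/2 = -15/2 + l)
p(-4)*b(9) = (-15/2 - 4)*(9*(-5 + 9²)/(-6 + 9²)) = -207*(-5 + 81)/(2*(-6 + 81)) = -207*76/(2*75) = -23/2*228/25 = -2622/25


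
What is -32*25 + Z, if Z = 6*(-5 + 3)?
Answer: -812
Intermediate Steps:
Z = -12 (Z = 6*(-2) = -12)
-32*25 + Z = -32*25 - 12 = -800 - 12 = -812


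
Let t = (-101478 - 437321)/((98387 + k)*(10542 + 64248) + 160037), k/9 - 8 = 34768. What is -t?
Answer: 538799/30766597127 ≈ 1.7512e-5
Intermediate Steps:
k = 312984 (k = 72 + 9*34768 = 72 + 312912 = 312984)
t = -538799/30766597127 (t = (-101478 - 437321)/((98387 + 312984)*(10542 + 64248) + 160037) = -538799/(411371*74790 + 160037) = -538799/(30766437090 + 160037) = -538799/30766597127 ≈ -1.7512e-5)
-t = -1*(-538799/30766597127) = 538799/30766597127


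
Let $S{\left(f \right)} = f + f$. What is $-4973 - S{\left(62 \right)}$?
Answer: $-5097$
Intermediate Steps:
$S{\left(f \right)} = 2 f$
$-4973 - S{\left(62 \right)} = -4973 - 2 \cdot 62 = -4973 - 124 = -5097$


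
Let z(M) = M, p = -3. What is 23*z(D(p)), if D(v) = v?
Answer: -69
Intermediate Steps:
23*z(D(p)) = 23*(-3) = -69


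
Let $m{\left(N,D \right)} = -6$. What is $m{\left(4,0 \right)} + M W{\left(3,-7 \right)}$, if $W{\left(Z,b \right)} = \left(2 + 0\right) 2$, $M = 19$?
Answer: $70$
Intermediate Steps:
$W{\left(Z,b \right)} = 4$ ($W{\left(Z,b \right)} = 2 \cdot 2 = 4$)
$m{\left(4,0 \right)} + M W{\left(3,-7 \right)} = -6 + 19 \cdot 4 = -6 + 76 = 70$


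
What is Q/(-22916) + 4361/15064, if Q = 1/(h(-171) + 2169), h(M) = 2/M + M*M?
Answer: 9585190667519/33109679639632 ≈ 0.28950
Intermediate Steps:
h(M) = M² + 2/M (h(M) = 2/M + M² = M² + 2/M)
Q = 171/5371108 (Q = 1/((2 + (-171)³)/(-171) + 2169) = 1/(-(2 - 5000211)/171 + 2169) = 1/(-1/171*(-5000209) + 2169) = 1/(5000209/171 + 2169) = 1/(5371108/171) = 171/5371108 ≈ 3.1837e-5)
Q/(-22916) + 4361/15064 = (171/5371108)/(-22916) + 4361/15064 = (171/5371108)*(-1/22916) + 4361*(1/15064) = -171/123084310928 + 623/2152 = 9585190667519/33109679639632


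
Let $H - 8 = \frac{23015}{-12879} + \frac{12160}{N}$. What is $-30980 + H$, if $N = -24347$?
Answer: $- \frac{9712452537481}{313565013} \approx -30974.0$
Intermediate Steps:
$H = \frac{1791565259}{313565013}$ ($H = 8 + \left(\frac{23015}{-12879} + \frac{12160}{-24347}\right) = 8 + \left(23015 \left(- \frac{1}{12879}\right) + 12160 \left(- \frac{1}{24347}\right)\right) = 8 - \frac{716954845}{313565013} = \frac{1791565259}{313565013} \approx 5.7135$)
$-30980 + H = -30980 + \frac{1791565259}{313565013} = - \frac{9712452537481}{313565013}$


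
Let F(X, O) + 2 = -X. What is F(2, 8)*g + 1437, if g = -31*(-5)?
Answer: 817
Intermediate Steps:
g = 155
F(X, O) = -2 - X
F(2, 8)*g + 1437 = (-2 - 1*2)*155 + 1437 = (-2 - 2)*155 + 1437 = -4*155 + 1437 = -620 + 1437 = 817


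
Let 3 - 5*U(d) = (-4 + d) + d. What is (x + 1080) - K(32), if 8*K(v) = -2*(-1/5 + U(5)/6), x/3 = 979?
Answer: 160677/40 ≈ 4016.9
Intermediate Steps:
x = 2937 (x = 3*979 = 2937)
U(d) = 7/5 - 2*d/5 (U(d) = 3/5 - ((-4 + d) + d)/5 = 3/5 - (-4 + 2*d)/5 = 3/5 + (4/5 - 2*d/5) = 7/5 - 2*d/5)
K(v) = 3/40 (K(v) = (-2*(-1/5 + (7/5 - 2/5*5)/6))/8 = (-2*(-1*1/5 + (7/5 - 2)*(1/6)))/8 = (-2*(-1/5 - 3/5*1/6))/8 = (-2*(-1/5 - 1/10))/8 = (-2*(-3/10))/8 = (1/8)*(3/5) = 3/40)
(x + 1080) - K(32) = (2937 + 1080) - 1*3/40 = 4017 - 3/40 = 160677/40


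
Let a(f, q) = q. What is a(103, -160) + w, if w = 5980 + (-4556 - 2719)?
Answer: -1455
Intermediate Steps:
w = -1295 (w = 5980 - 7275 = -1295)
a(103, -160) + w = -160 - 1295 = -1455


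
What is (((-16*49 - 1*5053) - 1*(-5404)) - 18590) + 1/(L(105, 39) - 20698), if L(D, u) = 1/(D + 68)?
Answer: -68116664492/3580753 ≈ -19023.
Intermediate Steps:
L(D, u) = 1/(68 + D)
(((-16*49 - 1*5053) - 1*(-5404)) - 18590) + 1/(L(105, 39) - 20698) = (((-16*49 - 1*5053) - 1*(-5404)) - 18590) + 1/(1/(68 + 105) - 20698) = (((-784 - 5053) + 5404) - 18590) + 1/(1/173 - 20698) = ((-5837 + 5404) - 18590) + 1/(1/173 - 20698) = (-433 - 18590) + 1/(-3580753/173) = -19023 - 173/3580753 = -68116664492/3580753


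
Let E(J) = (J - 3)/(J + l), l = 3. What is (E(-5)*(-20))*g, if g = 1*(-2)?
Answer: 160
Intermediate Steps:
g = -2
E(J) = (-3 + J)/(3 + J) (E(J) = (J - 3)/(J + 3) = (-3 + J)/(3 + J))
(E(-5)*(-20))*g = (((-3 - 5)/(3 - 5))*(-20))*(-2) = ((-8/(-2))*(-20))*(-2) = (-½*(-8)*(-20))*(-2) = (4*(-20))*(-2) = -80*(-2) = 160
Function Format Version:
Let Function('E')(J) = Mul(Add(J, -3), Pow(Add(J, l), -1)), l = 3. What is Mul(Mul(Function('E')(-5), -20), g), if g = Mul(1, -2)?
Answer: 160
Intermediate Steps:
g = -2
Function('E')(J) = Mul(Pow(Add(3, J), -1), Add(-3, J)) (Function('E')(J) = Mul(Add(J, -3), Pow(Add(J, 3), -1)) = Mul(Add(-3, J), Pow(Add(3, J), -1)) = Mul(Pow(Add(3, J), -1), Add(-3, J)))
Mul(Mul(Function('E')(-5), -20), g) = Mul(Mul(Mul(Pow(Add(3, -5), -1), Add(-3, -5)), -20), -2) = Mul(Mul(Mul(Pow(-2, -1), -8), -20), -2) = Mul(Mul(Mul(Rational(-1, 2), -8), -20), -2) = Mul(Mul(4, -20), -2) = Mul(-80, -2) = 160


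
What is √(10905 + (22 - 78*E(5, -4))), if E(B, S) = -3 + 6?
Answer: 17*√37 ≈ 103.41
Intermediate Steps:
E(B, S) = 3
√(10905 + (22 - 78*E(5, -4))) = √(10905 + (22 - 78*3)) = √(10905 + (22 - 234)) = √(10905 - 212) = √10693 = 17*√37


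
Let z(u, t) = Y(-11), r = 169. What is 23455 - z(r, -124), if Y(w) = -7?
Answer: 23462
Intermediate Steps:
z(u, t) = -7
23455 - z(r, -124) = 23455 - 1*(-7) = 23455 + 7 = 23462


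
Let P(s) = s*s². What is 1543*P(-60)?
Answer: -333288000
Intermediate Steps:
P(s) = s³
1543*P(-60) = 1543*(-60)³ = 1543*(-216000) = -333288000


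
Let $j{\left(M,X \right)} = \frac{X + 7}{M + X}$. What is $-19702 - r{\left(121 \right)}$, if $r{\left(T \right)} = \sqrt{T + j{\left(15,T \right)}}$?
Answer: $-19702 - \frac{\sqrt{35241}}{17} \approx -19713.0$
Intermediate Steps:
$j{\left(M,X \right)} = \frac{7 + X}{M + X}$
$r{\left(T \right)} = \sqrt{T + \frac{7 + T}{15 + T}}$
$-19702 - r{\left(121 \right)} = -19702 - \sqrt{\frac{7 + 121 + 121 \left(15 + 121\right)}{15 + 121}} = -19702 - \sqrt{\frac{7 + 121 + 121 \cdot 136}{136}} = -19702 - \sqrt{\frac{7 + 121 + 16456}{136}} = -19702 - \sqrt{\frac{1}{136} \cdot 16584} = -19702 - \sqrt{\frac{2073}{17}} = -19702 - \frac{\sqrt{35241}}{17}$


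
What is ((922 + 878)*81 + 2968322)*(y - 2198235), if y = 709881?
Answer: -4634915935188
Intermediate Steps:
((922 + 878)*81 + 2968322)*(y - 2198235) = ((922 + 878)*81 + 2968322)*(709881 - 2198235) = (1800*81 + 2968322)*(-1488354) = (145800 + 2968322)*(-1488354) = 3114122*(-1488354) = -4634915935188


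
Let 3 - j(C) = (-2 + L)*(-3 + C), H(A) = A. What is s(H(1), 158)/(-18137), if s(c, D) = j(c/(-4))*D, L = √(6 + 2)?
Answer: 79/2591 - 1027*√2/18137 ≈ -0.049589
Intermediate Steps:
L = 2*√2 (L = √8 = 2*√2 ≈ 2.8284)
j(C) = 3 - (-3 + C)*(-2 + 2*√2) (j(C) = 3 - (-2 + 2*√2)*(-3 + C) = 3 - (-3 + C)*(-2 + 2*√2))
s(c, D) = D*(-3 + 6*√2 - c/2 + c*√2/2) (s(c, D) = (-3 + 2*(c/(-4)) + 6*√2 - 2*c/(-4)*√2)*D = (-3 + 2*(c*(-¼)) + 6*√2 - 2*c*(-¼)*√2)*D = (-3 + 2*(-c/4) + 6*√2 - 2*(-c/4)*√2)*D = (-3 - c/2 + 6*√2 + c*√2/2)*D = (-3 + 6*√2 - c/2 + c*√2/2)*D = D*(-3 + 6*√2 - c/2 + c*√2/2))
s(H(1), 158)/(-18137) = ((½)*158*(-6 - 1*1 + 12*√2 + 1*√2))/(-18137) = ((½)*158*(-6 - 1 + 12*√2 + √2))*(-1/18137) = ((½)*158*(-7 + 13*√2))*(-1/18137) = (-553 + 1027*√2)*(-1/18137) = 79/2591 - 1027*√2/18137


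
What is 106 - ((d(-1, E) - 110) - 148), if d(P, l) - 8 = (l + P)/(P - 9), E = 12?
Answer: 3571/10 ≈ 357.10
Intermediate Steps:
d(P, l) = 8 + (P + l)/(-9 + P) (d(P, l) = 8 + (l + P)/(P - 9) = 8 + (P + l)/(-9 + P))
106 - ((d(-1, E) - 110) - 148) = 106 - (((-72 + 12 + 9*(-1))/(-9 - 1) - 110) - 148) = 106 - (((-72 + 12 - 9)/(-10) - 110) - 148) = 106 - ((-1/10*(-69) - 110) - 148) = 106 - ((69/10 - 110) - 148) = 106 - (-1031/10 - 148) = 106 - 1*(-2511/10) = 106 + 2511/10 = 3571/10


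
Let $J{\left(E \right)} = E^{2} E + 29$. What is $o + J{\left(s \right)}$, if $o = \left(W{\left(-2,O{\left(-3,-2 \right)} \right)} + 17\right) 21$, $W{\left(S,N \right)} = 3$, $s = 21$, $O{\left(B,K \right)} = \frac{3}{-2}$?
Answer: $9710$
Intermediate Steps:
$O{\left(B,K \right)} = - \frac{3}{2}$ ($O{\left(B,K \right)} = 3 \left(- \frac{1}{2}\right) = - \frac{3}{2}$)
$o = 420$ ($o = \left(3 + 17\right) 21 = 20 \cdot 21 = 420$)
$J{\left(E \right)} = 29 + E^{3}$ ($J{\left(E \right)} = E^{3} + 29 = 29 + E^{3}$)
$o + J{\left(s \right)} = 420 + \left(29 + 21^{3}\right) = 420 + \left(29 + 9261\right) = 420 + 9290 = 9710$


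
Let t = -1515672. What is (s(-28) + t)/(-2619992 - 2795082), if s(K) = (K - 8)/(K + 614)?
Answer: 31720851/113329763 ≈ 0.27990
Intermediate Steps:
s(K) = (-8 + K)/(614 + K)
(s(-28) + t)/(-2619992 - 2795082) = ((-8 - 28)/(614 - 28) - 1515672)/(-2619992 - 2795082) = (-36/586 - 1515672)/(-5415074) = ((1/586)*(-36) - 1515672)*(-1/5415074) = (-18/293 - 1515672)*(-1/5415074) = -444091914/293*(-1/5415074) = 31720851/113329763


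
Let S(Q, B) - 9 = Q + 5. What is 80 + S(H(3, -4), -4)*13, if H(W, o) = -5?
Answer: 197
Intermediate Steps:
S(Q, B) = 14 + Q (S(Q, B) = 9 + (Q + 5) = 9 + (5 + Q) = 14 + Q)
80 + S(H(3, -4), -4)*13 = 80 + (14 - 5)*13 = 80 + 9*13 = 80 + 117 = 197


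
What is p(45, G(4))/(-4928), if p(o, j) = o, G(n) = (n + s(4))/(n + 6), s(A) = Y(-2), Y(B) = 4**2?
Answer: -45/4928 ≈ -0.0091315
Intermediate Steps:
Y(B) = 16
s(A) = 16
G(n) = (16 + n)/(6 + n) (G(n) = (n + 16)/(n + 6) = (16 + n)/(6 + n))
p(45, G(4))/(-4928) = 45/(-4928) = 45*(-1/4928) = -45/4928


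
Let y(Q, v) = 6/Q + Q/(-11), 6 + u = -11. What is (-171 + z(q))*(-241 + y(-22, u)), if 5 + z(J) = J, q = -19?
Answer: 513240/11 ≈ 46658.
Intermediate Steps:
u = -17 (u = -6 - 11 = -17)
z(J) = -5 + J
y(Q, v) = 6/Q - Q/11 (y(Q, v) = 6/Q + Q*(-1/11) = 6/Q - Q/11)
(-171 + z(q))*(-241 + y(-22, u)) = (-171 + (-5 - 19))*(-241 + (6/(-22) - 1/11*(-22))) = (-171 - 24)*(-241 + (6*(-1/22) + 2)) = -195*(-241 + (-3/11 + 2)) = -195*(-241 + 19/11) = -195*(-2632/11) = 513240/11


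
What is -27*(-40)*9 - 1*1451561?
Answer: -1441841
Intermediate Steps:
-27*(-40)*9 - 1*1451561 = 1080*9 - 1451561 = 9720 - 1451561 = -1441841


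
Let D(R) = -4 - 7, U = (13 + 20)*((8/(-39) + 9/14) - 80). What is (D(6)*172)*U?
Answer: 452047046/91 ≈ 4.9676e+6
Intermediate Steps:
U = -477851/182 (U = 33*((8*(-1/39) + 9*(1/14)) - 80) = 33*((-8/39 + 9/14) - 80) = 33*(239/546 - 80) = 33*(-43441/546) = -477851/182 ≈ -2625.6)
D(R) = -11
(D(6)*172)*U = -11*172*(-477851/182) = -1892*(-477851/182) = 452047046/91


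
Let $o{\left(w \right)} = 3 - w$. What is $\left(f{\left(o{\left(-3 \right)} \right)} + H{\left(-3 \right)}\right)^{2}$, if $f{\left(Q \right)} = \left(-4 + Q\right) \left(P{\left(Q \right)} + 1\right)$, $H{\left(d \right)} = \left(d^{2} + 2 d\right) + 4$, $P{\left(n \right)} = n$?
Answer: $441$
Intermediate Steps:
$H{\left(d \right)} = 4 + d^{2} + 2 d$
$f{\left(Q \right)} = \left(1 + Q\right) \left(-4 + Q\right)$ ($f{\left(Q \right)} = \left(-4 + Q\right) \left(Q + 1\right) = \left(-4 + Q\right) \left(1 + Q\right) = \left(1 + Q\right) \left(-4 + Q\right)$)
$\left(f{\left(o{\left(-3 \right)} \right)} + H{\left(-3 \right)}\right)^{2} = \left(\left(-4 + \left(3 - -3\right)^{2} - 3 \left(3 - -3\right)\right) + \left(4 + \left(-3\right)^{2} + 2 \left(-3\right)\right)\right)^{2} = \left(\left(-4 + \left(3 + 3\right)^{2} - 3 \left(3 + 3\right)\right) + \left(4 + 9 - 6\right)\right)^{2} = \left(\left(-4 + 6^{2} - 18\right) + 7\right)^{2} = \left(\left(-4 + 36 - 18\right) + 7\right)^{2} = \left(14 + 7\right)^{2} = 21^{2} = 441$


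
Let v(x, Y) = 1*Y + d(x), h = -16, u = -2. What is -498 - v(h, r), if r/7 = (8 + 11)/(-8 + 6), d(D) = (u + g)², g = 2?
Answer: -863/2 ≈ -431.50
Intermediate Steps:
d(D) = 0 (d(D) = (-2 + 2)² = 0² = 0)
r = -133/2 (r = 7*((8 + 11)/(-8 + 6)) = 7*(19/(-2)) = 7*(19*(-½)) = 7*(-19/2) = -133/2 ≈ -66.500)
v(x, Y) = Y (v(x, Y) = 1*Y + 0 = Y + 0 = Y)
-498 - v(h, r) = -498 - 1*(-133/2) = -498 + 133/2 = -863/2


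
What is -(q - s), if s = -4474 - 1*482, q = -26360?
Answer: 21404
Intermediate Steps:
s = -4956 (s = -4474 - 482 = -4956)
-(q - s) = -(-26360 - 1*(-4956)) = -(-26360 + 4956) = -1*(-21404) = 21404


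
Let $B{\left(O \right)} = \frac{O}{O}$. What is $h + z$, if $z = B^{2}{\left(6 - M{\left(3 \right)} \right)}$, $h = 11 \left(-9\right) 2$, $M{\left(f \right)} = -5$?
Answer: $-197$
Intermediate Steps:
$B{\left(O \right)} = 1$
$h = -198$ ($h = \left(-99\right) 2 = -198$)
$z = 1$ ($z = 1^{2} = 1$)
$h + z = -198 + 1 = -197$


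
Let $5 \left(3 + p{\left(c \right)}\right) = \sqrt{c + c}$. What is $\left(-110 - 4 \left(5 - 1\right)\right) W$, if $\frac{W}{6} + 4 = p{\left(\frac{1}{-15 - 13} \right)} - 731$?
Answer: $557928 - \frac{54 i \sqrt{14}}{5} \approx 5.5793 \cdot 10^{5} - 40.41 i$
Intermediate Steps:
$p{\left(c \right)} = -3 + \frac{\sqrt{2} \sqrt{c}}{5}$ ($p{\left(c \right)} = -3 + \frac{\sqrt{c + c}}{5} = -3 + \frac{\sqrt{2 c}}{5} = -3 + \frac{\sqrt{2} \sqrt{c}}{5}$)
$W = -4428 + \frac{3 i \sqrt{14}}{35}$ ($W = -24 + 6 \left(\left(-3 + \frac{\sqrt{2} \sqrt{\frac{1}{-15 - 13}}}{5}\right) - 731\right) = -24 + 6 \left(\left(-3 + \frac{\sqrt{2} \sqrt{\frac{1}{-28}}}{5}\right) - 731\right) = -24 + 6 \left(\left(-3 + \frac{\sqrt{2} \sqrt{- \frac{1}{28}}}{5}\right) - 731\right) = -24 + 6 \left(\left(-3 + \frac{\sqrt{2} \frac{i \sqrt{7}}{14}}{5}\right) - 731\right) = -24 + 6 \left(\left(-3 + \frac{i \sqrt{14}}{70}\right) - 731\right) = -24 + 6 \left(-734 + \frac{i \sqrt{14}}{70}\right) = -24 - \left(4404 - \frac{3 i \sqrt{14}}{35}\right) = -4428 + \frac{3 i \sqrt{14}}{35} \approx -4428.0 + 0.32071 i$)
$\left(-110 - 4 \left(5 - 1\right)\right) W = \left(-110 - 4 \left(5 - 1\right)\right) \left(-4428 + \frac{3 i \sqrt{14}}{35}\right) = \left(-110 - 16\right) \left(-4428 + \frac{3 i \sqrt{14}}{35}\right) = - 126 \left(-4428 + \frac{3 i \sqrt{14}}{35}\right) = 557928 - \frac{54 i \sqrt{14}}{5}$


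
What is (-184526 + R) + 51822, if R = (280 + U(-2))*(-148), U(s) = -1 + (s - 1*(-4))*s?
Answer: -173404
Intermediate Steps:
U(s) = -1 + s*(4 + s) (U(s) = -1 + (s + 4)*s = -1 + (4 + s)*s = -1 + s*(4 + s))
R = -40700 (R = (280 + (-1 + (-2)² + 4*(-2)))*(-148) = (280 + (-1 + 4 - 8))*(-148) = (280 - 5)*(-148) = 275*(-148) = -40700)
(-184526 + R) + 51822 = (-184526 - 40700) + 51822 = -225226 + 51822 = -173404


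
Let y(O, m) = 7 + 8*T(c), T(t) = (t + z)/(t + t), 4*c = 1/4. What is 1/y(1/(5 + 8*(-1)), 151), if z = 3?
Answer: 1/203 ≈ 0.0049261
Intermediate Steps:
c = 1/16 (c = (1/4)/4 = (1/4)*(1/4) = 1/16 ≈ 0.062500)
T(t) = (3 + t)/(2*t) (T(t) = (t + 3)/(t + t) = (3 + t)/((2*t)) = (3 + t)*(1/(2*t)) = (3 + t)/(2*t))
y(O, m) = 203 (y(O, m) = 7 + 8*((3 + 1/16)/(2*(1/16))) = 7 + 8*((1/2)*16*(49/16)) = 7 + 8*(49/2) = 7 + 196 = 203)
1/y(1/(5 + 8*(-1)), 151) = 1/203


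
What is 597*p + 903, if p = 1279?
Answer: 764466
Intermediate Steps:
597*p + 903 = 597*1279 + 903 = 763563 + 903 = 764466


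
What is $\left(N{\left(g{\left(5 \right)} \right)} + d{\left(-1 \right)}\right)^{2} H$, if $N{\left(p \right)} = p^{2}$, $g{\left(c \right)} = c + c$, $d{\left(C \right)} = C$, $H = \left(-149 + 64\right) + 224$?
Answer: $1362339$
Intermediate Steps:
$H = 139$ ($H = -85 + 224 = 139$)
$g{\left(c \right)} = 2 c$
$\left(N{\left(g{\left(5 \right)} \right)} + d{\left(-1 \right)}\right)^{2} H = \left(\left(2 \cdot 5\right)^{2} - 1\right)^{2} \cdot 139 = \left(10^{2} - 1\right)^{2} \cdot 139 = \left(100 - 1\right)^{2} \cdot 139 = 99^{2} \cdot 139 = 9801 \cdot 139 = 1362339$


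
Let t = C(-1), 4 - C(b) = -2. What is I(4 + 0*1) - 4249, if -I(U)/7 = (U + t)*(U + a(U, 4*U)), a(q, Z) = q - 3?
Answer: -4599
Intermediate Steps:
C(b) = 6 (C(b) = 4 - 1*(-2) = 4 + 2 = 6)
a(q, Z) = -3 + q
t = 6
I(U) = -7*(-3 + 2*U)*(6 + U) (I(U) = -7*(U + 6)*(U + (-3 + U)) = -7*(6 + U)*(-3 + 2*U) = -7*(-3 + 2*U)*(6 + U))
I(4 + 0*1) - 4249 = (126 - 63*(4 + 0*1) - 14*(4 + 0*1)²) - 4249 = (126 - 63*(4 + 0) - 14*(4 + 0)²) - 4249 = (126 - 63*4 - 14*4²) - 4249 = (126 - 252 - 14*16) - 4249 = (126 - 252 - 224) - 4249 = -350 - 4249 = -4599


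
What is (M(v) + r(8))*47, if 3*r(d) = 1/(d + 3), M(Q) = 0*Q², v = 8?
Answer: 47/33 ≈ 1.4242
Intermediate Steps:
M(Q) = 0
r(d) = 1/(3*(3 + d)) (r(d) = 1/(3*(d + 3)) = 1/(3*(3 + d)))
(M(v) + r(8))*47 = (0 + 1/(3*(3 + 8)))*47 = (0 + (⅓)/11)*47 = (0 + (⅓)*(1/11))*47 = (0 + 1/33)*47 = (1/33)*47 = 47/33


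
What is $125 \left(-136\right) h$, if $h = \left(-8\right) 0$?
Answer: $0$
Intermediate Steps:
$h = 0$
$125 \left(-136\right) h = 125 \left(-136\right) 0 = \left(-17000\right) 0 = 0$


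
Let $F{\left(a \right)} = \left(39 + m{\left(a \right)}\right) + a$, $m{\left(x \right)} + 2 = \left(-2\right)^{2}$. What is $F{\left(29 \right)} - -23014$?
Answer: $23084$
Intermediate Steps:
$m{\left(x \right)} = 2$ ($m{\left(x \right)} = -2 + \left(-2\right)^{2} = -2 + 4 = 2$)
$F{\left(a \right)} = 41 + a$ ($F{\left(a \right)} = \left(39 + 2\right) + a = 41 + a$)
$F{\left(29 \right)} - -23014 = \left(41 + 29\right) - -23014 = 70 + 23014 = 23084$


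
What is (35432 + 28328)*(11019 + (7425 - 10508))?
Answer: 505999360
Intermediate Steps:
(35432 + 28328)*(11019 + (7425 - 10508)) = 63760*(11019 - 3083) = 63760*7936 = 505999360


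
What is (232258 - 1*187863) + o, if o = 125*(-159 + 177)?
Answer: 46645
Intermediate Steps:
o = 2250 (o = 125*18 = 2250)
(232258 - 1*187863) + o = (232258 - 1*187863) + 2250 = (232258 - 187863) + 2250 = 44395 + 2250 = 46645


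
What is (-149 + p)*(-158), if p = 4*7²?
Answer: -7426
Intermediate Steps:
p = 196 (p = 4*49 = 196)
(-149 + p)*(-158) = (-149 + 196)*(-158) = 47*(-158) = -7426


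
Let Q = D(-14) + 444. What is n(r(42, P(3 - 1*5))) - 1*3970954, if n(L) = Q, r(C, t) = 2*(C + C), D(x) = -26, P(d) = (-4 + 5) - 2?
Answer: -3970536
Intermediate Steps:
P(d) = -1 (P(d) = 1 - 2 = -1)
r(C, t) = 4*C (r(C, t) = 2*(2*C) = 4*C)
Q = 418 (Q = -26 + 444 = 418)
n(L) = 418
n(r(42, P(3 - 1*5))) - 1*3970954 = 418 - 1*3970954 = 418 - 3970954 = -3970536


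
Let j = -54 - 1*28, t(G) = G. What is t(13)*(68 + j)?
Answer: -182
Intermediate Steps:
j = -82 (j = -54 - 28 = -82)
t(13)*(68 + j) = 13*(68 - 82) = 13*(-14) = -182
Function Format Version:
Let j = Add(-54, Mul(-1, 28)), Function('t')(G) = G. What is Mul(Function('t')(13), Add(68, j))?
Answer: -182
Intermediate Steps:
j = -82 (j = Add(-54, -28) = -82)
Mul(Function('t')(13), Add(68, j)) = Mul(13, Add(68, -82)) = Mul(13, -14) = -182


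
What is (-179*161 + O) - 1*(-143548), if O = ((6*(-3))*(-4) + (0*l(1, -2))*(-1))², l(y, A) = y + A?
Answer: 119913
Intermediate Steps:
l(y, A) = A + y
O = 5184 (O = ((6*(-3))*(-4) + (0*(-2 + 1))*(-1))² = (-18*(-4) + (0*(-1))*(-1))² = (72 + 0*(-1))² = (72 + 0)² = 72² = 5184)
(-179*161 + O) - 1*(-143548) = (-179*161 + 5184) - 1*(-143548) = (-28819 + 5184) + 143548 = -23635 + 143548 = 119913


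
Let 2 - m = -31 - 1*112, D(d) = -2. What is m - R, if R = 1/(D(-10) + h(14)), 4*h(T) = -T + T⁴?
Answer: 2783563/19197 ≈ 145.00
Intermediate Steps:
h(T) = -T/4 + T⁴/4 (h(T) = (-T + T⁴)/4 = (T⁴ - T)/4 = -T/4 + T⁴/4)
m = 145 (m = 2 - (-31 - 1*112) = 2 - (-31 - 112) = 2 - 1*(-143) = 2 + 143 = 145)
R = 2/19197 (R = 1/(-2 + (¼)*14*(-1 + 14³)) = 1/(-2 + (¼)*14*(-1 + 2744)) = 1/(-2 + (¼)*14*2743) = 1/(-2 + 19201/2) = 1/(19197/2) = 2/19197 ≈ 0.00010418)
m - R = 145 - 1*2/19197 = 145 - 2/19197 = 2783563/19197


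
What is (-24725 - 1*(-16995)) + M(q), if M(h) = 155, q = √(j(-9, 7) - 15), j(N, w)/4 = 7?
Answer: -7575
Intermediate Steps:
j(N, w) = 28 (j(N, w) = 4*7 = 28)
q = √13 (q = √(28 - 15) = √13 ≈ 3.6056)
(-24725 - 1*(-16995)) + M(q) = (-24725 - 1*(-16995)) + 155 = (-24725 + 16995) + 155 = -7730 + 155 = -7575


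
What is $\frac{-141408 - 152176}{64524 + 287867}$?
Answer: $- \frac{293584}{352391} \approx -0.83312$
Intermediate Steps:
$\frac{-141408 - 152176}{64524 + 287867} = - \frac{293584}{352391}$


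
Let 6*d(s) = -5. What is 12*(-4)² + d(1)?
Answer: 1147/6 ≈ 191.17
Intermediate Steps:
d(s) = -⅚ (d(s) = (⅙)*(-5) = -⅚)
12*(-4)² + d(1) = 12*(-4)² - ⅚ = 12*16 - ⅚ = 192 - ⅚ = 1147/6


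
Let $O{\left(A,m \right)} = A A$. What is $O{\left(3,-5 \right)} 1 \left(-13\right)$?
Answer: $-117$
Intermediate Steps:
$O{\left(A,m \right)} = A^{2}$
$O{\left(3,-5 \right)} 1 \left(-13\right) = 3^{2} \cdot 1 \left(-13\right) = 9 \cdot 1 \left(-13\right) = 9 \left(-13\right) = -117$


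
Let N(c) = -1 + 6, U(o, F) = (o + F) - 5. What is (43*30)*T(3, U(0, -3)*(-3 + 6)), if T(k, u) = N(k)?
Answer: 6450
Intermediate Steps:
U(o, F) = -5 + F + o (U(o, F) = (F + o) - 5 = -5 + F + o)
N(c) = 5
T(k, u) = 5
(43*30)*T(3, U(0, -3)*(-3 + 6)) = (43*30)*5 = 1290*5 = 6450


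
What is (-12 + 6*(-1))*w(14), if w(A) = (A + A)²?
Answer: -14112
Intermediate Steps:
w(A) = 4*A² (w(A) = (2*A)² = 4*A²)
(-12 + 6*(-1))*w(14) = (-12 + 6*(-1))*(4*14²) = (-12 - 6)*(4*196) = -18*784 = -14112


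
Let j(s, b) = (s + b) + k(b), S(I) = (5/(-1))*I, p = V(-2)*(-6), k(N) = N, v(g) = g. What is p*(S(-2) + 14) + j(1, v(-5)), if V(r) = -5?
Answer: 711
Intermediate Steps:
p = 30 (p = -5*(-6) = 30)
S(I) = -5*I (S(I) = (5*(-1))*I = -5*I)
j(s, b) = s + 2*b (j(s, b) = (s + b) + b = (b + s) + b = s + 2*b)
p*(S(-2) + 14) + j(1, v(-5)) = 30*(-5*(-2) + 14) + (1 + 2*(-5)) = 30*(10 + 14) + (1 - 10) = 30*24 - 9 = 720 - 9 = 711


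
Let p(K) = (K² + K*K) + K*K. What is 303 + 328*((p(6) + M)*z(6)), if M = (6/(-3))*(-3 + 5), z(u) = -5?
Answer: -170257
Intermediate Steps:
p(K) = 3*K² (p(K) = (K² + K²) + K² = 2*K² + K² = 3*K²)
M = -4 (M = (6*(-⅓))*2 = -2*2 = -4)
303 + 328*((p(6) + M)*z(6)) = 303 + 328*((3*6² - 4)*(-5)) = 303 + 328*((3*36 - 4)*(-5)) = 303 + 328*((108 - 4)*(-5)) = 303 + 328*(104*(-5)) = 303 + 328*(-520) = 303 - 170560 = -170257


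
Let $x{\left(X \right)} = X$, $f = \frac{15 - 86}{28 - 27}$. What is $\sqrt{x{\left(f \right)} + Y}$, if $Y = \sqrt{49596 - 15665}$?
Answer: $\sqrt{-71 + \sqrt{33931}} \approx 10.64$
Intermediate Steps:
$f = -71$ ($f = - \frac{71}{1} = \left(-71\right) 1 = -71$)
$Y = \sqrt{33931} \approx 184.2$
$\sqrt{x{\left(f \right)} + Y} = \sqrt{-71 + \sqrt{33931}}$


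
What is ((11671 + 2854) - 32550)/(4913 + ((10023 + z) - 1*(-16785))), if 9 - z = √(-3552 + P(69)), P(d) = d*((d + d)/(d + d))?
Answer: -571933250/1006796383 - 162225*I*√43/1006796383 ≈ -0.56807 - 0.0010566*I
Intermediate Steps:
P(d) = d (P(d) = d*((2*d)/((2*d))) = d*((2*d)*(1/(2*d))) = d*1 = d)
z = 9 - 9*I*√43 (z = 9 - √(-3552 + 69) = 9 - √(-3483) = 9 - 9*I*√43 ≈ 9.0 - 59.017*I)
((11671 + 2854) - 32550)/(4913 + ((10023 + z) - 1*(-16785))) = ((11671 + 2854) - 32550)/(4913 + ((10023 + (9 - 9*I*√43)) - 1*(-16785))) = (14525 - 32550)/(4913 + ((10032 - 9*I*√43) + 16785)) = -18025/(4913 + (26817 - 9*I*√43)) = -18025/(31730 - 9*I*√43)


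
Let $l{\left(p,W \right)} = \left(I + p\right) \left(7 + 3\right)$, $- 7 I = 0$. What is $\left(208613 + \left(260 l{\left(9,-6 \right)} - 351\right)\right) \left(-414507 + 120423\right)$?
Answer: $-68128087608$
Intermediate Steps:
$I = 0$ ($I = \left(- \frac{1}{7}\right) 0 = 0$)
$l{\left(p,W \right)} = 10 p$ ($l{\left(p,W \right)} = \left(0 + p\right) \left(7 + 3\right) = p 10 = 10 p$)
$\left(208613 + \left(260 l{\left(9,-6 \right)} - 351\right)\right) \left(-414507 + 120423\right) = \left(208613 - \left(351 - 260 \cdot 10 \cdot 9\right)\right) \left(-414507 + 120423\right) = \left(208613 + \left(260 \cdot 90 - 351\right)\right) \left(-294084\right) = \left(208613 + \left(23400 - 351\right)\right) \left(-294084\right) = \left(208613 + 23049\right) \left(-294084\right) = 231662 \left(-294084\right) = -68128087608$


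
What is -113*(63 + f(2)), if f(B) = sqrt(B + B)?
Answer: -7345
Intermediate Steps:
f(B) = sqrt(2)*sqrt(B) (f(B) = sqrt(2*B) = sqrt(2)*sqrt(B))
-113*(63 + f(2)) = -113*(63 + sqrt(2)*sqrt(2)) = -113*(63 + 2) = -113*65 = -7345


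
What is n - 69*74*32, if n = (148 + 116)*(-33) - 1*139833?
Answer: -311937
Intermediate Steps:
n = -148545 (n = 264*(-33) - 139833 = -8712 - 139833 = -148545)
n - 69*74*32 = -148545 - 69*74*32 = -148545 - 5106*32 = -148545 - 1*163392 = -148545 - 163392 = -311937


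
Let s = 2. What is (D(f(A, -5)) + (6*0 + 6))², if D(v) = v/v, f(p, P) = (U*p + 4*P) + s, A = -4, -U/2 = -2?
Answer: 49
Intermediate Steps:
U = 4 (U = -2*(-2) = 4)
f(p, P) = 2 + 4*P + 4*p (f(p, P) = (4*p + 4*P) + 2 = (4*P + 4*p) + 2 = 2 + 4*P + 4*p)
D(v) = 1
(D(f(A, -5)) + (6*0 + 6))² = (1 + (6*0 + 6))² = (1 + (0 + 6))² = (1 + 6)² = 7² = 49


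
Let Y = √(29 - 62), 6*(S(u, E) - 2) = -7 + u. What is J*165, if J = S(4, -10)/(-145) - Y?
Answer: -99/58 - 165*I*√33 ≈ -1.7069 - 947.85*I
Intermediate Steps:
S(u, E) = ⅚ + u/6 (S(u, E) = 2 + (-7 + u)/6 = 2 + (-7/6 + u/6) = ⅚ + u/6)
Y = I*√33 (Y = √(-33) = I*√33 ≈ 5.7446*I)
J = -3/290 - I*√33 (J = (⅚ + (⅙)*4)/(-145) - I*√33 = (⅚ + ⅔)*(-1/145) - I*√33 = (3/2)*(-1/145) - I*√33 = -3/290 - I*√33 ≈ -0.010345 - 5.7446*I)
J*165 = (-3/290 - I*√33)*165 = -99/58 - 165*I*√33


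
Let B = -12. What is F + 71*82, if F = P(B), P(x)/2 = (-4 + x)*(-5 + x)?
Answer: 6366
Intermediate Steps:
P(x) = 2*(-5 + x)*(-4 + x) (P(x) = 2*((-4 + x)*(-5 + x)) = 2*((-5 + x)*(-4 + x)) = 2*(-5 + x)*(-4 + x))
F = 544 (F = 40 - 18*(-12) + 2*(-12)² = 40 + 216 + 2*144 = 40 + 216 + 288 = 544)
F + 71*82 = 544 + 71*82 = 544 + 5822 = 6366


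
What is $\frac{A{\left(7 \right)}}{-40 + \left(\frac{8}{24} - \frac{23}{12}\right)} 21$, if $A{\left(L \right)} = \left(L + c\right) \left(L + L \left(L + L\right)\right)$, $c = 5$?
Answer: $- \frac{317520}{499} \approx -636.31$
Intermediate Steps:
$A{\left(L \right)} = \left(5 + L\right) \left(L + 2 L^{2}\right)$ ($A{\left(L \right)} = \left(L + 5\right) \left(L + L \left(L + L\right)\right) = \left(5 + L\right) \left(L + L 2 L\right) = \left(5 + L\right) \left(L + 2 L^{2}\right)$)
$\frac{A{\left(7 \right)}}{-40 + \left(\frac{8}{24} - \frac{23}{12}\right)} 21 = \frac{7 \left(5 + 2 \cdot 7^{2} + 11 \cdot 7\right)}{-40 + \left(\frac{8}{24} - \frac{23}{12}\right)} 21 = \frac{7 \left(5 + 2 \cdot 49 + 77\right)}{-40 + \left(8 \cdot \frac{1}{24} - \frac{23}{12}\right)} 21 = \frac{7 \left(5 + 98 + 77\right)}{-40 + \left(\frac{1}{3} - \frac{23}{12}\right)} 21 = \frac{7 \cdot 180}{-40 - \frac{19}{12}} \cdot 21 = \frac{1}{- \frac{499}{12}} \cdot 1260 \cdot 21 = \left(- \frac{12}{499}\right) 1260 \cdot 21 = \left(- \frac{15120}{499}\right) 21 = - \frac{317520}{499}$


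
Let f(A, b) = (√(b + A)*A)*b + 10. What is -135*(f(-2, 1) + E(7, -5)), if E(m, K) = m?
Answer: -2295 + 270*I ≈ -2295.0 + 270.0*I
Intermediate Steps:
f(A, b) = 10 + A*b*√(A + b) (f(A, b) = (√(A + b)*A)*b + 10 = (A*√(A + b))*b + 10 = A*b*√(A + b) + 10 = 10 + A*b*√(A + b))
-135*(f(-2, 1) + E(7, -5)) = -135*((10 - 2*1*√(-2 + 1)) + 7) = -135*((10 - 2*1*√(-1)) + 7) = -135*((10 - 2*1*I) + 7) = -135*((10 - 2*I) + 7) = -135*(17 - 2*I) = -2295 + 270*I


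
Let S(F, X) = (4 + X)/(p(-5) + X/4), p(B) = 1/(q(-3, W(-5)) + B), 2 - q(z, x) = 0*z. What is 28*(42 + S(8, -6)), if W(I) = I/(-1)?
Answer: 13272/11 ≈ 1206.5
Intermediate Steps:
W(I) = -I (W(I) = I*(-1) = -I)
q(z, x) = 2 (q(z, x) = 2 - 0*z = 2 - 1*0 = 2 + 0 = 2)
p(B) = 1/(2 + B)
S(F, X) = (4 + X)/(-1/3 + X/4) (S(F, X) = (4 + X)/(1/(2 - 5) + X/4) = (4 + X)/(1/(-3) + X*(1/4)) = (4 + X)/(-1/3 + X/4))
28*(42 + S(8, -6)) = 28*(42 + 12*(4 - 6)/(-4 + 3*(-6))) = 28*(42 + 12*(-2)/(-4 - 18)) = 28*(42 + 12*(-2)/(-22)) = 28*(42 + 12*(-1/22)*(-2)) = 28*(42 + 12/11) = 28*(474/11) = 13272/11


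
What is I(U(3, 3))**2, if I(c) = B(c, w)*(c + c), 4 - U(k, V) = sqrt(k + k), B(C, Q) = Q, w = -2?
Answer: 352 - 128*sqrt(6) ≈ 38.465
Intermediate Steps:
U(k, V) = 4 - sqrt(2)*sqrt(k) (U(k, V) = 4 - sqrt(k + k) = 4 - sqrt(2*k) = 4 - sqrt(2)*sqrt(k))
I(c) = -4*c (I(c) = -2*(c + c) = -4*c)
I(U(3, 3))**2 = (-4*(4 - sqrt(2)*sqrt(3)))**2 = (-4*(4 - sqrt(6)))**2 = (-16 + 4*sqrt(6))**2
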